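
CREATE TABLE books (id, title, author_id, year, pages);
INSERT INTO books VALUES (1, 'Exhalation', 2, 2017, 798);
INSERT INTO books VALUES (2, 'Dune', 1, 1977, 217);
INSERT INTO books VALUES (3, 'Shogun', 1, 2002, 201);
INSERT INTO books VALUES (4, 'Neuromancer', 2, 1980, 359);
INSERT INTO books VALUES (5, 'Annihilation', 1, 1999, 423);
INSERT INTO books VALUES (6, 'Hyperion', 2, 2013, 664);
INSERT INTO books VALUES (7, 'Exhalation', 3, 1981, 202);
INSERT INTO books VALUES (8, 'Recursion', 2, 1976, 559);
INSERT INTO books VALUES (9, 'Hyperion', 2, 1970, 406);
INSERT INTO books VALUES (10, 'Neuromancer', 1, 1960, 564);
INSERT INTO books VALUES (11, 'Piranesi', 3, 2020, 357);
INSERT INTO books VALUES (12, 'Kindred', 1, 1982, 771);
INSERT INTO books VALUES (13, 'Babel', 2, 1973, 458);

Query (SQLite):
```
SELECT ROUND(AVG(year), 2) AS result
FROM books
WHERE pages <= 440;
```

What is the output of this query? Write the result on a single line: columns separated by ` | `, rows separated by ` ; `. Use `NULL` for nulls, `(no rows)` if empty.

1989.86

Rows where pages <= 440 → year values: [1977, 2002, 1980, 1999, 1981, 1970, 2020].
AVG = 13929 / 7 (rounded to 2 dp).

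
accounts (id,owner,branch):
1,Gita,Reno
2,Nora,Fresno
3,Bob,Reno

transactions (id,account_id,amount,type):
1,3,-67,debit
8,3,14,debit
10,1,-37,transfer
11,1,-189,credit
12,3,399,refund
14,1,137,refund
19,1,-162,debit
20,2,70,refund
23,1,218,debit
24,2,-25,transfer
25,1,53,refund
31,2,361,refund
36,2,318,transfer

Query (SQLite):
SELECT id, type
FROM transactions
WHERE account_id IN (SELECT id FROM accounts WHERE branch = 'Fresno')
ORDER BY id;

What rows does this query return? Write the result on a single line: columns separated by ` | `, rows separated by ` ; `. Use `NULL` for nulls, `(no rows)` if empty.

20 | refund ; 24 | transfer ; 31 | refund ; 36 | transfer

Inner query: accounts.id where branch = 'Fresno'.
Outer: keep transactions rows whose account_id is in that set.
Inner query → {2}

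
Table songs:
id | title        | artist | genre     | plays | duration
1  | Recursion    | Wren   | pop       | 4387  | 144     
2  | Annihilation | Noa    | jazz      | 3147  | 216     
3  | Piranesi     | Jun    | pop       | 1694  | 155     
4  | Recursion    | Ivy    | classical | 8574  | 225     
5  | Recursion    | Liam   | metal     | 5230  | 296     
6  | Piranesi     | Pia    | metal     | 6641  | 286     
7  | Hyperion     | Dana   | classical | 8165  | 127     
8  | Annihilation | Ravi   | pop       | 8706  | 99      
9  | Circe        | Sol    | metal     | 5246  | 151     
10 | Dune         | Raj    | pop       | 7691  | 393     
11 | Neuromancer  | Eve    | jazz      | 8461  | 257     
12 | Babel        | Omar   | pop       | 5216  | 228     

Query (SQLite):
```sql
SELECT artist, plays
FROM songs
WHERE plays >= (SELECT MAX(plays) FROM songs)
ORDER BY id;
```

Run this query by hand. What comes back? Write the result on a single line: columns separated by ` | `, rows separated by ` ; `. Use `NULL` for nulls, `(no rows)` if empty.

Ravi | 8706

Scalar subquery: MAX(plays) over all songs rows = 8706.
Keep rows where plays >= that value.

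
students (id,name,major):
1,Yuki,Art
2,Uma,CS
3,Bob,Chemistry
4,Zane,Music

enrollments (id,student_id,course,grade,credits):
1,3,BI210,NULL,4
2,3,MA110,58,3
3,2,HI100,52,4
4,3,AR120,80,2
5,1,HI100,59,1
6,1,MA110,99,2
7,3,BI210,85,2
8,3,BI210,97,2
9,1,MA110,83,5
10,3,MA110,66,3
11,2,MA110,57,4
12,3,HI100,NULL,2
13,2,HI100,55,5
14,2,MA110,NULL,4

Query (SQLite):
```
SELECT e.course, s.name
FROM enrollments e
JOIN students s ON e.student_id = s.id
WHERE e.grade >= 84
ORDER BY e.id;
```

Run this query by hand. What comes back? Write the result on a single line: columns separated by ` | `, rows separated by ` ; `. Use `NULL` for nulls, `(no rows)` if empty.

Each enrollments row matches the students row where student_id = students.id.
Then keep rows with e.grade >= 84.

MA110 | Yuki ; BI210 | Bob ; BI210 | Bob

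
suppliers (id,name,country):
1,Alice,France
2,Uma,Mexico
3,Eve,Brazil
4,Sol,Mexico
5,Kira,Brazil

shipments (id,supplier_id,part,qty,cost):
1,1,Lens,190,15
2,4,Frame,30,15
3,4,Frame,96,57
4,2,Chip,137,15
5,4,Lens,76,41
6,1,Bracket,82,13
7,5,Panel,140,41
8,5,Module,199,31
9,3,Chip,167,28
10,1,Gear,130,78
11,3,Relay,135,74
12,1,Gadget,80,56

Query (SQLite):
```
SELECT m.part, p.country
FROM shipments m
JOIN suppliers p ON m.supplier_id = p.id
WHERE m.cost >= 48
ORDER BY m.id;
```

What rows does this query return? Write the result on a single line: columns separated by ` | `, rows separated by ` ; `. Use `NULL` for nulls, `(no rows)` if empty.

Each shipments row matches the suppliers row where supplier_id = suppliers.id.
Then keep rows with m.cost >= 48.

Frame | Mexico ; Gear | France ; Relay | Brazil ; Gadget | France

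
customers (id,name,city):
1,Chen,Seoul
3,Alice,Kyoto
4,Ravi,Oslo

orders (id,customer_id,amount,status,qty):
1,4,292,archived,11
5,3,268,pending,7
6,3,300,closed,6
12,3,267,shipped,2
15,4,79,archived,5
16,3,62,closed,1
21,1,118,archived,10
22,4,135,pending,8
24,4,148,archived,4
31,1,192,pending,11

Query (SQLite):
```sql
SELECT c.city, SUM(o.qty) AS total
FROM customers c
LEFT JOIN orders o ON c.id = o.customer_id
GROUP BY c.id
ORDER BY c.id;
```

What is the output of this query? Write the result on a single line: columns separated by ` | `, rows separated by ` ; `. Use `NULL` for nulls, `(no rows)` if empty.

Seoul | 21 ; Kyoto | 16 ; Oslo | 28

LEFT JOIN keeps every customers row; unmatched ones get NULL for orders columns.
Group by customers.id and compute SUM(o.qty). SUM over an all-NULL group is NULL.
  1: ids {21, 31} → SUM(o.qty)=21
  3: ids {5, 6, 12, 16} → SUM(o.qty)=16
  4: ids {1, 15, 22, 24} → SUM(o.qty)=28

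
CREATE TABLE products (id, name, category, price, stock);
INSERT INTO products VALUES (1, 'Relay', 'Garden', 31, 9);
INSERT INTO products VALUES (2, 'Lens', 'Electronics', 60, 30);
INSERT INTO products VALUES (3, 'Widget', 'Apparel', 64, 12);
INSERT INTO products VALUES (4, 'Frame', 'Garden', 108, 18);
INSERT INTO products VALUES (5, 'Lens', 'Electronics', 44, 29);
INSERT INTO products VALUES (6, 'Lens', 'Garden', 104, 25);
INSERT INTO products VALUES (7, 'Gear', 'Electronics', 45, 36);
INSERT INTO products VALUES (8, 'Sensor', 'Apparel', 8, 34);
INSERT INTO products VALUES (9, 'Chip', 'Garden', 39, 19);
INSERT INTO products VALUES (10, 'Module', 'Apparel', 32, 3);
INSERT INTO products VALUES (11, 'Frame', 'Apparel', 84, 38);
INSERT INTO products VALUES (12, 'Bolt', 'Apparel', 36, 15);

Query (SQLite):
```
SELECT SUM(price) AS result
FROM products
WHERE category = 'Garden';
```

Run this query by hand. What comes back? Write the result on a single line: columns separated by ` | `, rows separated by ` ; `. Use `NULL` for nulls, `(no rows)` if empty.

282

Rows where category='Garden' → price values: [31, 108, 104, 39].
SUM of non-NULL values = 282.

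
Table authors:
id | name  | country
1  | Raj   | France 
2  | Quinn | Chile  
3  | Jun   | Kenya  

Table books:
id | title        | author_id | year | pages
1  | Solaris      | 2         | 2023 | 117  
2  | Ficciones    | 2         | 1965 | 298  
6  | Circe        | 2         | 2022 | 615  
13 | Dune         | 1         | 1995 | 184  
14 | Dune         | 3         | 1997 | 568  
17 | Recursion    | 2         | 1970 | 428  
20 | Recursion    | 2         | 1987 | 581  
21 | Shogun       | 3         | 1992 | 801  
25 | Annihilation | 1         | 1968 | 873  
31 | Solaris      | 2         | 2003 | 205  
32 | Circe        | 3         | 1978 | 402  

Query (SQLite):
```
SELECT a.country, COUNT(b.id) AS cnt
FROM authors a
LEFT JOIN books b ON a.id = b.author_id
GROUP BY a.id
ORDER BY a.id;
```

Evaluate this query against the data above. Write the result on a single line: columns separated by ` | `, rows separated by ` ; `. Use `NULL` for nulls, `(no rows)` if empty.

LEFT JOIN keeps every authors row; unmatched ones get NULL for books columns.
Group by authors.id and compute COUNT(b.id). COUNT(col) of an all-NULL group is 0.
  1: ids {13, 25} → COUNT(b.id)=2
  2: ids {1, 2, 6, 17, 20, 31} → COUNT(b.id)=6
  3: ids {14, 21, 32} → COUNT(b.id)=3

France | 2 ; Chile | 6 ; Kenya | 3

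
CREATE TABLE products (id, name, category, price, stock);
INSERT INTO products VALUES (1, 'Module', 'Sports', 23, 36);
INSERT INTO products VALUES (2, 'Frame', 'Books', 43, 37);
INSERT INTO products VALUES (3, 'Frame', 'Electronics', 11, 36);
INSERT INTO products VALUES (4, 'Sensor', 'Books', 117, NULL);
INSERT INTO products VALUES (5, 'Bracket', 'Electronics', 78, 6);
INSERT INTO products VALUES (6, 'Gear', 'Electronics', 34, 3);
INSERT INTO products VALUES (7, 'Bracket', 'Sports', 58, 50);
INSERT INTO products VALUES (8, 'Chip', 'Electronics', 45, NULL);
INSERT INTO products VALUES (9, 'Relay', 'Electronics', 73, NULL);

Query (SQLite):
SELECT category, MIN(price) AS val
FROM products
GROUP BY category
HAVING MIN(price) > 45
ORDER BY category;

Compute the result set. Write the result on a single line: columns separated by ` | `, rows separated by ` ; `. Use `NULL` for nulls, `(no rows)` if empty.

Partition products by category; compute MIN(price) within each group.
HAVING: keep groups where MIN(price) > 45.
  Books: ids {2, 4} → MIN(price)=43
  Electronics: ids {3, 5, 6, 8, 9} → MIN(price)=11
  Sports: ids {1, 7} → MIN(price)=23

(no rows)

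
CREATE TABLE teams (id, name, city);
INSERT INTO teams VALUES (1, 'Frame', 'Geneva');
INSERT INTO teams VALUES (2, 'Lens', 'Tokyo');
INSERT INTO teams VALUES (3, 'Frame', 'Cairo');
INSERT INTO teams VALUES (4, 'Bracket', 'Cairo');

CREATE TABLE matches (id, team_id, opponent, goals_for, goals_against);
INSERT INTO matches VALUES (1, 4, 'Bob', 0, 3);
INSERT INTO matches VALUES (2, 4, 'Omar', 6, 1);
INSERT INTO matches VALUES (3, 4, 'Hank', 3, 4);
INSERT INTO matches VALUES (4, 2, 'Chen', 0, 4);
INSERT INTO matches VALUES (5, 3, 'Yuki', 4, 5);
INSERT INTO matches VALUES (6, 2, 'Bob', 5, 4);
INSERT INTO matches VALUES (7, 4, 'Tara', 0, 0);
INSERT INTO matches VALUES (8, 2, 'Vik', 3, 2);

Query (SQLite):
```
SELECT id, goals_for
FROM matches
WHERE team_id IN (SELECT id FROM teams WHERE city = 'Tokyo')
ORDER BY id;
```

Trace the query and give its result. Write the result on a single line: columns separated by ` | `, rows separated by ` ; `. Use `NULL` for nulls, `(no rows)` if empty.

Inner query: teams.id where city = 'Tokyo'.
Outer: keep matches rows whose team_id is in that set.
Inner query → {2}

4 | 0 ; 6 | 5 ; 8 | 3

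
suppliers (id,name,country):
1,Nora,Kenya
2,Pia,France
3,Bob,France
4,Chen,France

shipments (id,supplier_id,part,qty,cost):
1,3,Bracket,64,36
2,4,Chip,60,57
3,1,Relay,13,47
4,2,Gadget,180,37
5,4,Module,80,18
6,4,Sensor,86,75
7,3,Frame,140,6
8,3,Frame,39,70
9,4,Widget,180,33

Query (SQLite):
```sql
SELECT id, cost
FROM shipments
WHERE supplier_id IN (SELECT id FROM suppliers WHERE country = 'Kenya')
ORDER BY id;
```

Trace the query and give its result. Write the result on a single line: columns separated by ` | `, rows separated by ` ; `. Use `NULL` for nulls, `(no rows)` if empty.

Inner query: suppliers.id where country = 'Kenya'.
Outer: keep shipments rows whose supplier_id is in that set.
Inner query → {1}

3 | 47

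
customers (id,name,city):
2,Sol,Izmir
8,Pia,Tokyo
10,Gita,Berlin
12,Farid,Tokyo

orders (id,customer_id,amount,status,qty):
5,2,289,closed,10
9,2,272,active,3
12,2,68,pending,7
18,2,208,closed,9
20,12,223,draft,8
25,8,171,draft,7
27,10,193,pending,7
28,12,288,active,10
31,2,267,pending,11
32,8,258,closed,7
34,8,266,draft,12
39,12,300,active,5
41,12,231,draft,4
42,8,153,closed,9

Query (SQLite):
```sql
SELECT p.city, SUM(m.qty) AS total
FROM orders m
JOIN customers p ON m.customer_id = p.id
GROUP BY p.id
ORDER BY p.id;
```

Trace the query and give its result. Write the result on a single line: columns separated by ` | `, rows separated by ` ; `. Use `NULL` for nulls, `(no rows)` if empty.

Join each orders row to its customers via customer_id.
Group joined rows by customers.id; compute SUM(m.qty) per group.
  2: ids {5, 9, 12, 18, 31} → SUM(m.qty)=40
  8: ids {25, 32, 34, 42} → SUM(m.qty)=35
  10: ids {27} → SUM(m.qty)=7
  12: ids {20, 28, 39, 41} → SUM(m.qty)=27

Izmir | 40 ; Tokyo | 35 ; Berlin | 7 ; Tokyo | 27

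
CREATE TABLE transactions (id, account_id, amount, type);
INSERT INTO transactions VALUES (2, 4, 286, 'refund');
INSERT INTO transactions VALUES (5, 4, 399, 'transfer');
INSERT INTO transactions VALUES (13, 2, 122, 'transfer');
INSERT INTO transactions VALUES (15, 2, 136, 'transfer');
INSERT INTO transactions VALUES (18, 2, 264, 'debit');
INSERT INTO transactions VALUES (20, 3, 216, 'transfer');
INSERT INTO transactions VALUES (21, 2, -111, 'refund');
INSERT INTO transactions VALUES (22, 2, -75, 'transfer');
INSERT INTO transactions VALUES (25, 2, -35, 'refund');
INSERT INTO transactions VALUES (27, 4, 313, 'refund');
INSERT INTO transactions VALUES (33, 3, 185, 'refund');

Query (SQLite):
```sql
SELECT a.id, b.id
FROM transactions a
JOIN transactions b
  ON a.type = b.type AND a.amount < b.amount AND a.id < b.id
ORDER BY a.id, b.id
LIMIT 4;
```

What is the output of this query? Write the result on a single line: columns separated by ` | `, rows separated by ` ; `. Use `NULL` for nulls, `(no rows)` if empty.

Pairs (a,b) with same type, a.amount < b.amount, a.id < b.id.
type groups: debit:{18} refund:{2,21,25,27,33} transfer:{5,13,15,20,22}
Ordered by (a.id, b.id); first 4.

2 | 27 ; 13 | 15 ; 13 | 20 ; 15 | 20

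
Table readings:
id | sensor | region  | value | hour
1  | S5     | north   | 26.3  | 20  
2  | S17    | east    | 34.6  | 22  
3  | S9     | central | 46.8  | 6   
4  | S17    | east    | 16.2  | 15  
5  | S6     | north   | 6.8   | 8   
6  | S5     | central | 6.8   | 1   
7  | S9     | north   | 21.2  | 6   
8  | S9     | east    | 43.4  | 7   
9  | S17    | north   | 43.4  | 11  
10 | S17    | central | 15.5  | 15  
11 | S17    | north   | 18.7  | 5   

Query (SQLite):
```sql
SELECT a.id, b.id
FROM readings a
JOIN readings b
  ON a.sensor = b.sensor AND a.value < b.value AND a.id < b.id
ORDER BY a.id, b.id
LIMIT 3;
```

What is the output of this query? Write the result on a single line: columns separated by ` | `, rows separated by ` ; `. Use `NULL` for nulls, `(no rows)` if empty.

Pairs (a,b) with same sensor, a.value < b.value, a.id < b.id.
sensor groups: S17:{2,4,9,10,11} S5:{1,6} S6:{5} S9:{3,7,8}
Ordered by (a.id, b.id); first 3.

2 | 9 ; 4 | 9 ; 4 | 11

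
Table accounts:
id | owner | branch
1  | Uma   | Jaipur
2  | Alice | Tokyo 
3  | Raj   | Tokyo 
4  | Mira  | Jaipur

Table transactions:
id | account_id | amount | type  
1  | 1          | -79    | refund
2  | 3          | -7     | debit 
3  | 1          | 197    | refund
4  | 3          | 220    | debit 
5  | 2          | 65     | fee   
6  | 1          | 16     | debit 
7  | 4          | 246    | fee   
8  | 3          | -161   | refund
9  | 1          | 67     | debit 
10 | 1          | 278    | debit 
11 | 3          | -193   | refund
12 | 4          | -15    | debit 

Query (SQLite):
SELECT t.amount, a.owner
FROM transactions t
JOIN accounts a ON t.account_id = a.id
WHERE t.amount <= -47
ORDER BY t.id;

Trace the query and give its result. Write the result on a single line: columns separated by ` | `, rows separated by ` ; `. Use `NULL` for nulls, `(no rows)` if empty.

-79 | Uma ; -161 | Raj ; -193 | Raj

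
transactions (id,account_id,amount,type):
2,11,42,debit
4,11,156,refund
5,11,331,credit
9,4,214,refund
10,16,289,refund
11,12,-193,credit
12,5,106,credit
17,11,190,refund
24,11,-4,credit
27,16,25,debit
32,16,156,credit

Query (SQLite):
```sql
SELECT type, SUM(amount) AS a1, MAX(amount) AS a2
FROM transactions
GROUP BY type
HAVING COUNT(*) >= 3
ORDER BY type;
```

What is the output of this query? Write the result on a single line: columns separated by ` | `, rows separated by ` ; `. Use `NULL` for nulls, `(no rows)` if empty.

credit | 396 | 331 ; refund | 849 | 289

Group transactions by type.
Per group compute: SUM(amount), MAX(amount).
HAVING: drop groups with fewer than 3 rows.
  credit: ids {5, 11, 12, 24, 32} → SUM(amount)=396, MAX(amount)=331
  debit: ids {2, 27} → SUM(amount)=67, MAX(amount)=42
  refund: ids {4, 9, 10, 17} → SUM(amount)=849, MAX(amount)=289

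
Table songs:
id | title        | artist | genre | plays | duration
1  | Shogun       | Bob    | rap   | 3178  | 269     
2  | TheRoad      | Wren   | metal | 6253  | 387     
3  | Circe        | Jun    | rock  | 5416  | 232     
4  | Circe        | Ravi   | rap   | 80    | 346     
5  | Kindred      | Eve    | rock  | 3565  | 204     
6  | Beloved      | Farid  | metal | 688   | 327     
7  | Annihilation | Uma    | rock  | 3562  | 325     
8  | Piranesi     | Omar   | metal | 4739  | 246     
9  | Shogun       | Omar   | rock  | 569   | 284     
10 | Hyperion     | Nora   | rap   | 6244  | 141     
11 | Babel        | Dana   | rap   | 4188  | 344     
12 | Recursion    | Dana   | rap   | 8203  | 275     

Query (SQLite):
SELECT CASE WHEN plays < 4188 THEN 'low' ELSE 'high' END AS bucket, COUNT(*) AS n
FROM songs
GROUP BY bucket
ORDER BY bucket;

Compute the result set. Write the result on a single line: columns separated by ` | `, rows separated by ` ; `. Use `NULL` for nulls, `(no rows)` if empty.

high | 6 ; low | 6

Bucket rows by plays < 4188 → 'low' else 'high'; count each bucket.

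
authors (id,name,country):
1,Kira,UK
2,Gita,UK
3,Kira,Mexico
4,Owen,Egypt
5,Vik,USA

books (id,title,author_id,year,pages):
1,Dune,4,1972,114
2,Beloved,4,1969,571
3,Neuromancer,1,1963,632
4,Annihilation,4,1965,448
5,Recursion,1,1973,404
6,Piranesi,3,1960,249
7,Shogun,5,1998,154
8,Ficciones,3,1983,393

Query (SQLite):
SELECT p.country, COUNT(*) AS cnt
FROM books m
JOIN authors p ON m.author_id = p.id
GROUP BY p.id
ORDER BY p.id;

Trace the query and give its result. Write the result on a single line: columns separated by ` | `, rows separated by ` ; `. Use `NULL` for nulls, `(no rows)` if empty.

Join each books row to its authors via author_id.
Group joined rows by authors.id; compute COUNT(*) per group.
  1: ids {3, 5} → COUNT(*)=2
  3: ids {6, 8} → COUNT(*)=2
  4: ids {1, 2, 4} → COUNT(*)=3
  5: ids {7} → COUNT(*)=1

UK | 2 ; Mexico | 2 ; Egypt | 3 ; USA | 1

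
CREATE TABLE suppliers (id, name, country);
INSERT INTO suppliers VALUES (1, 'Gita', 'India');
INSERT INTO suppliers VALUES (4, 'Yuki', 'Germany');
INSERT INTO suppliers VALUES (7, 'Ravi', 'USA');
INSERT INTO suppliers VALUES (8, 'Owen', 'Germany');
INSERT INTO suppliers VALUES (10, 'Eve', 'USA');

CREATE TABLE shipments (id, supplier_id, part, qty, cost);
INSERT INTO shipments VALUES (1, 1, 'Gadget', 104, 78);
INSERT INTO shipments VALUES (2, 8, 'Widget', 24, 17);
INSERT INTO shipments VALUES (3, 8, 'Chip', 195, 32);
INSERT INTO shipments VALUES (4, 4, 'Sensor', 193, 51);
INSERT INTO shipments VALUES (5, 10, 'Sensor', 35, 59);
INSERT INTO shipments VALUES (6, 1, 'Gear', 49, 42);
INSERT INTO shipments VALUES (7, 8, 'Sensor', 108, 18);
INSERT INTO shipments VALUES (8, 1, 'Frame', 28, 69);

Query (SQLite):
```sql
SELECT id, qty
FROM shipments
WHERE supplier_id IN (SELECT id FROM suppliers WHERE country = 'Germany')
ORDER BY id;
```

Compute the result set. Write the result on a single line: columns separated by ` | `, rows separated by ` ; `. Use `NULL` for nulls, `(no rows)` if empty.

Inner query: suppliers.id where country = 'Germany'.
Outer: keep shipments rows whose supplier_id is in that set.
Inner query → {4, 8}

2 | 24 ; 3 | 195 ; 4 | 193 ; 7 | 108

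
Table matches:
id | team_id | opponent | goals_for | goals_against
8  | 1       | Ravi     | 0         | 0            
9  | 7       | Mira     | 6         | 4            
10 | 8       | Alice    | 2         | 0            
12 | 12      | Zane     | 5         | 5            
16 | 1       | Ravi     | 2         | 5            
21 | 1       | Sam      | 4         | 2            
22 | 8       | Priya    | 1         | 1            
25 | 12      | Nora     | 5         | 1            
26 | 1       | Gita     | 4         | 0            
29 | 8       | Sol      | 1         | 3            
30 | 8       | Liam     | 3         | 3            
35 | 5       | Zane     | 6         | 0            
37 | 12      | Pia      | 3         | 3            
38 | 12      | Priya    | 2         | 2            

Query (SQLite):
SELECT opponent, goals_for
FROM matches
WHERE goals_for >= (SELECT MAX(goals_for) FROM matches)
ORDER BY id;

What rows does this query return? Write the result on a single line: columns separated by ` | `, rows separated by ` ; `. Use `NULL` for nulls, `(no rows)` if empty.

Mira | 6 ; Zane | 6

Scalar subquery: MAX(goals_for) over all matches rows = 6.
Keep rows where goals_for >= that value.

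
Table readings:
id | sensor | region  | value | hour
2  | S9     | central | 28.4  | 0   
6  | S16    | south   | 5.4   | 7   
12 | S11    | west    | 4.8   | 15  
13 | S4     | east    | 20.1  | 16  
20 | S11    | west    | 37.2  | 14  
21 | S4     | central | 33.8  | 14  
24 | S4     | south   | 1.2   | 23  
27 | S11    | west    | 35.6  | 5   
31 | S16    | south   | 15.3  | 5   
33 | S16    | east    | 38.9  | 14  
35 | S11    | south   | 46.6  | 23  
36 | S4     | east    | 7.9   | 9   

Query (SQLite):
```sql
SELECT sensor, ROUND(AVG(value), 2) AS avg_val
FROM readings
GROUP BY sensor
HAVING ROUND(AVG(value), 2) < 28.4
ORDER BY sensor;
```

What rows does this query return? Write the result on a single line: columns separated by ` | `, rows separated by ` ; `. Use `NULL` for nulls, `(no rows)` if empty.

S16 | 19.87 ; S4 | 15.75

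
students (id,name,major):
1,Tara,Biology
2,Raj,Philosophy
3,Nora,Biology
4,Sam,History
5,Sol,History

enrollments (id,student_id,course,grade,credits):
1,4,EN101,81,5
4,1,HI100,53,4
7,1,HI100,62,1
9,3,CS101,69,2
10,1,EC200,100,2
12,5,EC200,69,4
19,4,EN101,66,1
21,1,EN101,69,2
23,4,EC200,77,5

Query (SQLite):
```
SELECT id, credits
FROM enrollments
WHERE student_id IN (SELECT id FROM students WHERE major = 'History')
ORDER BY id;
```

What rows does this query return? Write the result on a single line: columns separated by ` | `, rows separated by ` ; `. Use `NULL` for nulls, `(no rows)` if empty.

1 | 5 ; 12 | 4 ; 19 | 1 ; 23 | 5

Inner query: students.id where major = 'History'.
Outer: keep enrollments rows whose student_id is in that set.
Inner query → {4, 5}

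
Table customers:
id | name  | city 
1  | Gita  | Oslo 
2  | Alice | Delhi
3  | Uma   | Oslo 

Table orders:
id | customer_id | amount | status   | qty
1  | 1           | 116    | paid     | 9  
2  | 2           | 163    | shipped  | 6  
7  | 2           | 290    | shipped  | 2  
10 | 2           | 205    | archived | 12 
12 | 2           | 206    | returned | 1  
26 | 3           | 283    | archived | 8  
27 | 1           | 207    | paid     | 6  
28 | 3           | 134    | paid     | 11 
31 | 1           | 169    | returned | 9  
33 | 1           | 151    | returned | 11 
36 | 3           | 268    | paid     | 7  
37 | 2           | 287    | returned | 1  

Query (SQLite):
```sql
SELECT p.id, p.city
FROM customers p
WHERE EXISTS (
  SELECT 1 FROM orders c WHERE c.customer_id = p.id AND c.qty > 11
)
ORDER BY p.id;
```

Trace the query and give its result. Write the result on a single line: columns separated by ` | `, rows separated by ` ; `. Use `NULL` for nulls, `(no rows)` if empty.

2 | Delhi

For each customers row, check whether any orders with matching customer_id has qty > 11.
Keep rows where that is true.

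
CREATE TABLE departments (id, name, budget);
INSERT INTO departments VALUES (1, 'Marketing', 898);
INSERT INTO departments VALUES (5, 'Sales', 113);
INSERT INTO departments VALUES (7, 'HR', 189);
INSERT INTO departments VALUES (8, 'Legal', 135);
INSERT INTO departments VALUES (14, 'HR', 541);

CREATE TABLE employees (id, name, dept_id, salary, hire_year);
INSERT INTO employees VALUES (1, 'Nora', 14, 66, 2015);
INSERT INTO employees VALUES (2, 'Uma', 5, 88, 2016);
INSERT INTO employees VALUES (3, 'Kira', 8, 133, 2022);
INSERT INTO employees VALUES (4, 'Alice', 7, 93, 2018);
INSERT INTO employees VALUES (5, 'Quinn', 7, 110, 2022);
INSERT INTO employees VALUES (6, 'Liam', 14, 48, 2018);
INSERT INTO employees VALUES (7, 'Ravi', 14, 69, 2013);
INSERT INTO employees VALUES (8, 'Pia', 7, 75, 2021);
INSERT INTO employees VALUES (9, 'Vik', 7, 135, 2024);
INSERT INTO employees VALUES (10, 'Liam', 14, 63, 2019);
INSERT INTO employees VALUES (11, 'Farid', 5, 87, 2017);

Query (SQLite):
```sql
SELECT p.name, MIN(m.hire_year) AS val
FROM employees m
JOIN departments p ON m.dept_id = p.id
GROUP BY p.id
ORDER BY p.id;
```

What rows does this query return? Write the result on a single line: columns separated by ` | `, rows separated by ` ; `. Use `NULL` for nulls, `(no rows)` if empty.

Sales | 2016 ; HR | 2018 ; Legal | 2022 ; HR | 2013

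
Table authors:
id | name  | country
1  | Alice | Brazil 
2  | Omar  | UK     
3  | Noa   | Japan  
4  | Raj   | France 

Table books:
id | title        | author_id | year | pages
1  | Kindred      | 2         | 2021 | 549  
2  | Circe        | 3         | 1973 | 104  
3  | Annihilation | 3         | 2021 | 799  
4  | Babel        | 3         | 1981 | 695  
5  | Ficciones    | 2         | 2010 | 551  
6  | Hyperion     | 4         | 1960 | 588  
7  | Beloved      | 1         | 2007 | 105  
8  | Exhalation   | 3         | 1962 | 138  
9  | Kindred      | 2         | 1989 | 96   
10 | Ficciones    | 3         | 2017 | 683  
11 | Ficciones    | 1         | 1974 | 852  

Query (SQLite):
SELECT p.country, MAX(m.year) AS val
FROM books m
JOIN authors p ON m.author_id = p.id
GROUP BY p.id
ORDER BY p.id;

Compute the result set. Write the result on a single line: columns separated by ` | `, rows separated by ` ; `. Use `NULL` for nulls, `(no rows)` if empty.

Brazil | 2007 ; UK | 2021 ; Japan | 2021 ; France | 1960

Join each books row to its authors via author_id.
Group joined rows by authors.id; compute MAX(m.year) per group.
  1: ids {7, 11} → MAX(m.year)=2007
  2: ids {1, 5, 9} → MAX(m.year)=2021
  3: ids {2, 3, 4, 8, 10} → MAX(m.year)=2021
  4: ids {6} → MAX(m.year)=1960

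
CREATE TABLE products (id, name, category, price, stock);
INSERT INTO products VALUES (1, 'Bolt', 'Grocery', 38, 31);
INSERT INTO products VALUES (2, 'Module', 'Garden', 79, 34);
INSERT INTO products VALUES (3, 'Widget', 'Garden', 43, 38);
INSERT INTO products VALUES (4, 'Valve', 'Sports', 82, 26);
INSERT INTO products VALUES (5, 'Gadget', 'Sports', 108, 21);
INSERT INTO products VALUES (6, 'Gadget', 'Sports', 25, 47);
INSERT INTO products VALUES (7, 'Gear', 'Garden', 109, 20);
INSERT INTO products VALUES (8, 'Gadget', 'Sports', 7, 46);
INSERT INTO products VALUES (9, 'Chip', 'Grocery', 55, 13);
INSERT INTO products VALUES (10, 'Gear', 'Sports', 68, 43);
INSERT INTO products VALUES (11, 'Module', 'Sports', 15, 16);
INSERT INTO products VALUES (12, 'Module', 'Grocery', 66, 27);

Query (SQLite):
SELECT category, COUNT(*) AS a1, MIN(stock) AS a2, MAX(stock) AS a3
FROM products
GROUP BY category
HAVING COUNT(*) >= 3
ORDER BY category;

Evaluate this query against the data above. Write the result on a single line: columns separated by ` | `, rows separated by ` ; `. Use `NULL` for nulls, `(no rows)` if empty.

Garden | 3 | 20 | 38 ; Grocery | 3 | 13 | 31 ; Sports | 6 | 16 | 47

Group products by category.
Per group compute: COUNT(*), MIN(stock), MAX(stock).
HAVING: drop groups with fewer than 3 rows.
  Garden: ids {2, 3, 7} → COUNT(*)=3, MIN(stock)=20, MAX(stock)=38
  Grocery: ids {1, 9, 12} → COUNT(*)=3, MIN(stock)=13, MAX(stock)=31
  Sports: ids {4, 5, 6, 8, 10, 11} → COUNT(*)=6, MIN(stock)=16, MAX(stock)=47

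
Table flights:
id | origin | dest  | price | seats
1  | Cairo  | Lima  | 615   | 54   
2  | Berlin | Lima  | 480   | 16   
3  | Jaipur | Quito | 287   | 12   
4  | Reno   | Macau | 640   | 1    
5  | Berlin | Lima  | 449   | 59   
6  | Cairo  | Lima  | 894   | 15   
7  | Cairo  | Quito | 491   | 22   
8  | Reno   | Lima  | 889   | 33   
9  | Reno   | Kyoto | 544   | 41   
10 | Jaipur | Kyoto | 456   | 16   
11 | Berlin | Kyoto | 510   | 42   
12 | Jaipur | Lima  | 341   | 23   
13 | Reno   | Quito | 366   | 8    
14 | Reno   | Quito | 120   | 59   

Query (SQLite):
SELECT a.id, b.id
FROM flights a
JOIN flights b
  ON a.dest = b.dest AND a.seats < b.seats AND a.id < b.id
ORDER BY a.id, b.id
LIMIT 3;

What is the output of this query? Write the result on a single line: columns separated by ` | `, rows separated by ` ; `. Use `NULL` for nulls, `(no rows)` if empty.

1 | 5 ; 2 | 5 ; 2 | 8

Pairs (a,b) with same dest, a.seats < b.seats, a.id < b.id.
dest groups: Kyoto:{9,10,11} Lima:{1,2,5,6,8,12} Macau:{4} Quito:{3,7,13,14}
Ordered by (a.id, b.id); first 3.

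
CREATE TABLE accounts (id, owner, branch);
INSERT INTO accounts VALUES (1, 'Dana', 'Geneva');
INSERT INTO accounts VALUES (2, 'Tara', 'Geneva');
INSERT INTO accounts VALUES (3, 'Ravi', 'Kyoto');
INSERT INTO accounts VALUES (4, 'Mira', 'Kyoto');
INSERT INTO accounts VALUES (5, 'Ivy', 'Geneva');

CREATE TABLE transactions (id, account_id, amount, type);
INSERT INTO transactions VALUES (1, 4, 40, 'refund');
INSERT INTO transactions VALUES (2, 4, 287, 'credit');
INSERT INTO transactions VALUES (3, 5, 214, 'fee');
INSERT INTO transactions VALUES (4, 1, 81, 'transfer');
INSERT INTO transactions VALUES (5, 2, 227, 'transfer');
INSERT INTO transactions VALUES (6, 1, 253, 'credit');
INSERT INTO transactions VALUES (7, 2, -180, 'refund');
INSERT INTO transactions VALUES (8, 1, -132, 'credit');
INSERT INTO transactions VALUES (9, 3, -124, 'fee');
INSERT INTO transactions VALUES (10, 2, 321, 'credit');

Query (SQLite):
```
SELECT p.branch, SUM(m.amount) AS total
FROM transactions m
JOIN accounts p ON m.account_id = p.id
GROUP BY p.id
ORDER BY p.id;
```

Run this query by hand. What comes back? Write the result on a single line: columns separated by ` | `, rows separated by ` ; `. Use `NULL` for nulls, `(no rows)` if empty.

Geneva | 202 ; Geneva | 368 ; Kyoto | -124 ; Kyoto | 327 ; Geneva | 214

Join each transactions row to its accounts via account_id.
Group joined rows by accounts.id; compute SUM(m.amount) per group.
  1: ids {4, 6, 8} → SUM(m.amount)=202
  2: ids {5, 7, 10} → SUM(m.amount)=368
  3: ids {9} → SUM(m.amount)=-124
  4: ids {1, 2} → SUM(m.amount)=327
  5: ids {3} → SUM(m.amount)=214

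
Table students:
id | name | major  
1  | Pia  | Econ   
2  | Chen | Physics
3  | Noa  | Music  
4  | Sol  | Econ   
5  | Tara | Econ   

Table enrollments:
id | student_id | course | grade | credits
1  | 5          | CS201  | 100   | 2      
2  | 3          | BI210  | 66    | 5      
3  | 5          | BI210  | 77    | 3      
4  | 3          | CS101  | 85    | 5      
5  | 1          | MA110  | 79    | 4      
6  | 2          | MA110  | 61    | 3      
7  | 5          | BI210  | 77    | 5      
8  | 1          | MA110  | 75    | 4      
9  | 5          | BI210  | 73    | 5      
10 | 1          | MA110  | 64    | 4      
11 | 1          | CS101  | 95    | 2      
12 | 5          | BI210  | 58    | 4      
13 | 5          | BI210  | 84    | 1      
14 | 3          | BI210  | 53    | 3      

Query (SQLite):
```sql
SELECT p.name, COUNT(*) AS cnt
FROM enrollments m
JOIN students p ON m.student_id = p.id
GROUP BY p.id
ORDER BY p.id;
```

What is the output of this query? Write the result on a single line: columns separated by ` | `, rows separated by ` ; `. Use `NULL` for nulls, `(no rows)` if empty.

Join each enrollments row to its students via student_id.
Group joined rows by students.id; compute COUNT(*) per group.
  1: ids {5, 8, 10, 11} → COUNT(*)=4
  2: ids {6} → COUNT(*)=1
  3: ids {2, 4, 14} → COUNT(*)=3
  5: ids {1, 3, 7, 9, 12, 13} → COUNT(*)=6

Pia | 4 ; Chen | 1 ; Noa | 3 ; Tara | 6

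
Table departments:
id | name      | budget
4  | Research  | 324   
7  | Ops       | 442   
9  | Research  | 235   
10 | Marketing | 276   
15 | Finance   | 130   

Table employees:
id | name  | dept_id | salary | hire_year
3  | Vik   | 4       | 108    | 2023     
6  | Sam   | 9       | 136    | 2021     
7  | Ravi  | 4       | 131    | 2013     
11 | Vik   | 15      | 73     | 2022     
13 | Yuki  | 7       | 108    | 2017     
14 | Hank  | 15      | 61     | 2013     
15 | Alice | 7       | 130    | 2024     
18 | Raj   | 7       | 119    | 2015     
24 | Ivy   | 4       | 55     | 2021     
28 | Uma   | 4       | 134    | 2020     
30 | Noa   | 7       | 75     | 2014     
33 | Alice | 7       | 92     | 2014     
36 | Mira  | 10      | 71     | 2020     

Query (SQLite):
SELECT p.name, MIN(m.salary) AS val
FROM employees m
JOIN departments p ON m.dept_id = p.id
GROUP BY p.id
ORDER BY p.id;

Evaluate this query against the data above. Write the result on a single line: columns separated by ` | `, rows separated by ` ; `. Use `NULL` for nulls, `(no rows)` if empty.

Research | 55 ; Ops | 75 ; Research | 136 ; Marketing | 71 ; Finance | 61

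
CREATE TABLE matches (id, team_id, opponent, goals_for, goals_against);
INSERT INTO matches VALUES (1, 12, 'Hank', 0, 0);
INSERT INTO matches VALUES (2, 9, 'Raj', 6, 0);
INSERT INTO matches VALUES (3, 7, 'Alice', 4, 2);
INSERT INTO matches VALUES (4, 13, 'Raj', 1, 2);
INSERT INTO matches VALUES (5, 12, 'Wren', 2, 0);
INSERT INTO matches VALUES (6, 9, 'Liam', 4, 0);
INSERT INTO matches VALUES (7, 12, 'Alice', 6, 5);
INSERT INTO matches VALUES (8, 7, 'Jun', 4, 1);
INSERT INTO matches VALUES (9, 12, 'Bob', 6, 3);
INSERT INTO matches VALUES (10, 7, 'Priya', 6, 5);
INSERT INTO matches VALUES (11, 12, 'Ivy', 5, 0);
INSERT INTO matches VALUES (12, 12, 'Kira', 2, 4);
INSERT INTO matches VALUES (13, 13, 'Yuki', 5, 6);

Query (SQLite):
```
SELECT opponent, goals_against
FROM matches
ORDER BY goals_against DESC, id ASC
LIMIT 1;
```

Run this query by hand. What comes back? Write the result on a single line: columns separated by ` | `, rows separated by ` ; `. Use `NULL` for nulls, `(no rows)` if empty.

Yuki | 6

Sort by goals_against desc, tiebreak id asc: (6, id=13), (5, id=7), (5, id=10), (4, id=12) …. Take first 1.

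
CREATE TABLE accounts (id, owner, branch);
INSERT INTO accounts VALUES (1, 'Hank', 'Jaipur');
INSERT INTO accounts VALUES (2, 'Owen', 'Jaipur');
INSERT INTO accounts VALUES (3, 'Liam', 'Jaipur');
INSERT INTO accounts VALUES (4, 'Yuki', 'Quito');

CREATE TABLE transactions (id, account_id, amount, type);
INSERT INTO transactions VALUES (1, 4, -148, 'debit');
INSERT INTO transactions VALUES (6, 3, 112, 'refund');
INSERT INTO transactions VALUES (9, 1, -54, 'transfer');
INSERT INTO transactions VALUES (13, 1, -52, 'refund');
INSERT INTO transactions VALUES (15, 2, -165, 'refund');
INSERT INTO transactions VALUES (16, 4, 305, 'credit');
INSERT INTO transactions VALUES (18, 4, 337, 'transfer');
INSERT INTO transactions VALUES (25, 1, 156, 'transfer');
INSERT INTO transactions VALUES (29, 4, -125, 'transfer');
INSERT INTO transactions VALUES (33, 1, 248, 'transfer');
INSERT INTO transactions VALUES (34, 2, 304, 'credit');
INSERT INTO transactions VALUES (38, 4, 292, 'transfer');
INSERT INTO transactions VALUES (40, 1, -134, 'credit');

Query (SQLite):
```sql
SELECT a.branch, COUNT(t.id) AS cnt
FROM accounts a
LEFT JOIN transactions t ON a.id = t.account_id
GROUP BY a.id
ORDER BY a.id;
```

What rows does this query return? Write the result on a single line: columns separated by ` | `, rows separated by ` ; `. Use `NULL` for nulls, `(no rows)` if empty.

Jaipur | 5 ; Jaipur | 2 ; Jaipur | 1 ; Quito | 5

LEFT JOIN keeps every accounts row; unmatched ones get NULL for transactions columns.
Group by accounts.id and compute COUNT(t.id). COUNT(col) of an all-NULL group is 0.
  1: ids {9, 13, 25, 33, 40} → COUNT(t.id)=5
  2: ids {15, 34} → COUNT(t.id)=2
  3: ids {6} → COUNT(t.id)=1
  4: ids {1, 16, 18, 29, 38} → COUNT(t.id)=5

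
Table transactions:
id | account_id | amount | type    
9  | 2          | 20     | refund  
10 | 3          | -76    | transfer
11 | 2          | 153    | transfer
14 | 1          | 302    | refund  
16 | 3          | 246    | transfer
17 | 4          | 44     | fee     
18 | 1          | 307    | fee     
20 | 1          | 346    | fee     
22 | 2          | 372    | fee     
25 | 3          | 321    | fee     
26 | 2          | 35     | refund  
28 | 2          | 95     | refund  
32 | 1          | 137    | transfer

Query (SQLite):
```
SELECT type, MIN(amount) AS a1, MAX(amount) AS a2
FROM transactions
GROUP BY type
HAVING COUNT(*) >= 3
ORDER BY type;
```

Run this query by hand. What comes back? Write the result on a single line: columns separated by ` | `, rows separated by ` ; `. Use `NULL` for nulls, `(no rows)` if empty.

fee | 44 | 372 ; refund | 20 | 302 ; transfer | -76 | 246

Group transactions by type.
Per group compute: MIN(amount), MAX(amount).
HAVING: drop groups with fewer than 3 rows.
  fee: ids {17, 18, 20, 22, 25} → MIN(amount)=44, MAX(amount)=372
  refund: ids {9, 14, 26, 28} → MIN(amount)=20, MAX(amount)=302
  transfer: ids {10, 11, 16, 32} → MIN(amount)=-76, MAX(amount)=246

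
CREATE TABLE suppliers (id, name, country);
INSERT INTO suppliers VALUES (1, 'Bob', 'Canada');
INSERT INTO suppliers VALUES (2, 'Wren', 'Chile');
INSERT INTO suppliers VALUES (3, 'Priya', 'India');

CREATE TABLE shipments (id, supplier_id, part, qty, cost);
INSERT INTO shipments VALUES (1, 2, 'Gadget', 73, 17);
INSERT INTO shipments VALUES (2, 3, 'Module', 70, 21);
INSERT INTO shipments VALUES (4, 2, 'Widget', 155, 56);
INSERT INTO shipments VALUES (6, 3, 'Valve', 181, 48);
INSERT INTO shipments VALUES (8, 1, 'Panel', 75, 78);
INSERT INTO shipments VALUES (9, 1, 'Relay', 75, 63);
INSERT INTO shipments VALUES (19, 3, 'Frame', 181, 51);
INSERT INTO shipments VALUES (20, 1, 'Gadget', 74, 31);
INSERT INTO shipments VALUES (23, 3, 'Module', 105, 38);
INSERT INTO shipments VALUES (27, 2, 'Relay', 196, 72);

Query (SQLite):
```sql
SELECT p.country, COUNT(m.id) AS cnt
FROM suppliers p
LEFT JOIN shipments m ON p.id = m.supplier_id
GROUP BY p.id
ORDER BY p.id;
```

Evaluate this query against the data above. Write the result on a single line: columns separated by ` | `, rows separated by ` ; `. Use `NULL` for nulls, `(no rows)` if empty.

Canada | 3 ; Chile | 3 ; India | 4

LEFT JOIN keeps every suppliers row; unmatched ones get NULL for shipments columns.
Group by suppliers.id and compute COUNT(m.id). COUNT(col) of an all-NULL group is 0.
  1: ids {8, 9, 20} → COUNT(m.id)=3
  2: ids {1, 4, 27} → COUNT(m.id)=3
  3: ids {2, 6, 19, 23} → COUNT(m.id)=4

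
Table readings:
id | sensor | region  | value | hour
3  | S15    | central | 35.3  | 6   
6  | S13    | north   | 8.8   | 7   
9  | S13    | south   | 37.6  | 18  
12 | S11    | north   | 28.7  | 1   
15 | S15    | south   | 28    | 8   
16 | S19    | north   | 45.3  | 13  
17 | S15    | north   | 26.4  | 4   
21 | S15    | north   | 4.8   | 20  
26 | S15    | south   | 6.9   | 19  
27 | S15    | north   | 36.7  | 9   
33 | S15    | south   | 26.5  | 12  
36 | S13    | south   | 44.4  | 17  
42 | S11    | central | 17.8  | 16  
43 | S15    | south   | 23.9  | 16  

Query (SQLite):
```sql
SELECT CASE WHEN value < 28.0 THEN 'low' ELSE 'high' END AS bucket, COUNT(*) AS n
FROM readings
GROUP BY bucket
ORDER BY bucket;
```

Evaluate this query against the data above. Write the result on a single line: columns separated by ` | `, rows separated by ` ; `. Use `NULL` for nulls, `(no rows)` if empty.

high | 7 ; low | 7

Bucket rows by value < 28.0 → 'low' else 'high'; count each bucket.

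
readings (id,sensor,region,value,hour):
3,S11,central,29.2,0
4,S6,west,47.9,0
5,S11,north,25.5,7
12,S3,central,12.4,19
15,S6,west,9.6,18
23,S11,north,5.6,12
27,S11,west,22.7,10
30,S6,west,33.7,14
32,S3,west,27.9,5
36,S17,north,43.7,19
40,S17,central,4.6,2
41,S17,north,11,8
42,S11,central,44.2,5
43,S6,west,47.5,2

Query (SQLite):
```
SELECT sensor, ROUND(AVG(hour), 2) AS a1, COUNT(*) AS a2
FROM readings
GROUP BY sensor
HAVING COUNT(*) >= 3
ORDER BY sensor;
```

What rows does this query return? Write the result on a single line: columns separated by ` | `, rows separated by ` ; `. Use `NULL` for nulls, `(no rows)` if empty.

S11 | 6.8 | 5 ; S17 | 9.67 | 3 ; S6 | 8.5 | 4

Group readings by sensor.
Per group compute: ROUND(AVG(hour), 2), COUNT(*).
HAVING: drop groups with fewer than 3 rows.
  S11: ids {3, 5, 23, 27, 42} → ROUND(AVG(hour), 2)=6.8, COUNT(*)=5
  S17: ids {36, 40, 41} → ROUND(AVG(hour), 2)=9.67, COUNT(*)=3
  S3: ids {12, 32} → ROUND(AVG(hour), 2)=12, COUNT(*)=2
  S6: ids {4, 15, 30, 43} → ROUND(AVG(hour), 2)=8.5, COUNT(*)=4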